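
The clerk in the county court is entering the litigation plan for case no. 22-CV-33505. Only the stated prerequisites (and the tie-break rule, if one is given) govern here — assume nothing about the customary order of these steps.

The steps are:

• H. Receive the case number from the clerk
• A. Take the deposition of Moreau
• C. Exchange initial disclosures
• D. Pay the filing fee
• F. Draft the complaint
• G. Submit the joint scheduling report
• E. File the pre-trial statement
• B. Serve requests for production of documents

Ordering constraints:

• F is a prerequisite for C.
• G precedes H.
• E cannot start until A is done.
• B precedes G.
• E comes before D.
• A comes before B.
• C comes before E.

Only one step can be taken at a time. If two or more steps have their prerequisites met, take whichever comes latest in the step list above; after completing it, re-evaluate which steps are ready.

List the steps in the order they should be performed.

F and A have no prerequisites; F is listed later, so F is first.
C and A are both available; C is listed later → C.
Next only A has its prerequisites met → A.
B and E are both available; B is listed later → B.
Now E and G have their prerequisites met. E is listed later, so E next.
D now also ready, so the ready set is {G, D}; G is listed later → G.
H now also ready, so the ready set is {D, H}; D is listed later → D.
H needed G, now all done → H.

F C A B E G D H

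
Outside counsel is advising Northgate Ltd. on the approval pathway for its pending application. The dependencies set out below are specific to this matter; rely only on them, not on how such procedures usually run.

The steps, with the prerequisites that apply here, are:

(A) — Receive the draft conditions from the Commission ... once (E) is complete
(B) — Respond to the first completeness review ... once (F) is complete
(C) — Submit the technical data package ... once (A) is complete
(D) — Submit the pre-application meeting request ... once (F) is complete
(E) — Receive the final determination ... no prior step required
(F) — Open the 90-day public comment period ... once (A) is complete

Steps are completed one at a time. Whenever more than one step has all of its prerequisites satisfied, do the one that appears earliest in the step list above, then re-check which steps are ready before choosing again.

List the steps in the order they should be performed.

(E) (A) (C) (F) (B) (D)

Only (E) has no prerequisites, so it is first.
(A) is the only step now ready → (A).
(C) and (F) are both available; (C) is listed earlier → (C).
(F) needed (A), now all done → (F).
Now (B) and (D) have their prerequisites met. (B) is listed earlier, so (B) next.
Next only (D) has its prerequisites met → (D).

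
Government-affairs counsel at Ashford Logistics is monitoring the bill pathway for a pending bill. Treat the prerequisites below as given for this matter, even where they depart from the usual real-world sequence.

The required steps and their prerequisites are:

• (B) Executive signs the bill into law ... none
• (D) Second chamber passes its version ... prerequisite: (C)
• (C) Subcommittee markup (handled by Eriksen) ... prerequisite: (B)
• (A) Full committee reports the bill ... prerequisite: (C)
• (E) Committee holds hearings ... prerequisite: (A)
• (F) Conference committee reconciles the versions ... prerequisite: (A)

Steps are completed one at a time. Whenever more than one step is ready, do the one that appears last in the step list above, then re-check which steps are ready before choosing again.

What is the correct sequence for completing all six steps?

(B) has no prerequisites → (B) first.
(C) needed (B), now all done → (C).
Ready: (A) and (D). (A) is listed later → (A).
(F) and (E) now also ready, so the ready set is {(F), (E), (D)}; (F) is listed later → (F).
Now (E) and (D) have their prerequisites met. (E) is listed later, so (E) next.
(D) needed (C), now all done → (D).

(B), (C), (A), (F), (E), (D)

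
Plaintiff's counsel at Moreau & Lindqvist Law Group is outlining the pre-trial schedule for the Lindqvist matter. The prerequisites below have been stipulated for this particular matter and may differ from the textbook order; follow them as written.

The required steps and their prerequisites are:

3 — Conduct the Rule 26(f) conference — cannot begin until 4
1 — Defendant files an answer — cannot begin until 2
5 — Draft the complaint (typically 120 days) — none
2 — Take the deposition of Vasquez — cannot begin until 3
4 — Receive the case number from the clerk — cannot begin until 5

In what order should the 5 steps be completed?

5 → 4 → 3 → 2 → 1

5 has no prerequisites → 5 first.
Next only 4 has its prerequisites met → 4.
3 needed 4, now all done → 3.
2 is the only step now ready → 2.
1 is the only step now ready → 1.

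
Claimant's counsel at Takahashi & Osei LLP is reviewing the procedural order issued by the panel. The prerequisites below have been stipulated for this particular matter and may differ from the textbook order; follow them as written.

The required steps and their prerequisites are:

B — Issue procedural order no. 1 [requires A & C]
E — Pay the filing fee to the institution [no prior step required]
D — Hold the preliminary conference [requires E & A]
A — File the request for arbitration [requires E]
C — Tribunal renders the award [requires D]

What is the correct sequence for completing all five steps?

E is the only step with nothing outstanding, so it goes first.
That leaves A as the only ready step → A.
That leaves D as the only ready step → D.
C is the only step now ready → C.
B is the only step now ready → B.

E, A, D, C, B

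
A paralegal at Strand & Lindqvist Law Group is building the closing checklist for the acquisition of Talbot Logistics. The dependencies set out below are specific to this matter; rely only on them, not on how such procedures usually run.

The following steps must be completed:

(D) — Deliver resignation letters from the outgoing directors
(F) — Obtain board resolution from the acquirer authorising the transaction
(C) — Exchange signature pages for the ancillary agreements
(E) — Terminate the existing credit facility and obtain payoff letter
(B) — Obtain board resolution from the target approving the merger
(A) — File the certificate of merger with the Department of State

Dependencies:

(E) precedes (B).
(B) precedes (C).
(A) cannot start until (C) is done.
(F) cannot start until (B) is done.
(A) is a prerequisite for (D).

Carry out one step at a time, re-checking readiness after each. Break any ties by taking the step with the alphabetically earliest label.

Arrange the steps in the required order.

(E) (B) (C) (A) (D) (F)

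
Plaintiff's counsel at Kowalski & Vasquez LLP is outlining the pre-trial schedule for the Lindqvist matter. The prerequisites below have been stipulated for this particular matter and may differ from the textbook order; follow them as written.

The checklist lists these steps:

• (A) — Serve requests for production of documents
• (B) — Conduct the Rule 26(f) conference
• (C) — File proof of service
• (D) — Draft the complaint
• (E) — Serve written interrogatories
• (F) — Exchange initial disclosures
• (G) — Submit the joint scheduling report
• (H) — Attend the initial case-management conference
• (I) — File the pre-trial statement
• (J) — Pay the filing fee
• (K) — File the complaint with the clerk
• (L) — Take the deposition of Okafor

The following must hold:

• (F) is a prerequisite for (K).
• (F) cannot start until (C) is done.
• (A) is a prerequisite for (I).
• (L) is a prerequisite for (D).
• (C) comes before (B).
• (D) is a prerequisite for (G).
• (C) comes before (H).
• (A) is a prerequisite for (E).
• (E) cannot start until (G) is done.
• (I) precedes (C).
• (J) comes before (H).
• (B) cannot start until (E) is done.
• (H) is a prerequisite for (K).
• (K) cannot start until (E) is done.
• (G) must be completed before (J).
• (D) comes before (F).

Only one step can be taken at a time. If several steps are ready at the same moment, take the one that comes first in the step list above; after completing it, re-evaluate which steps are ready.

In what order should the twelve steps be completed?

(A), (I), (C), (L), (D), (F), (G), (E), (B), (J), (H), (K)

Nothing is required for (A) and (L). (A) is listed earlier → (A) first.
(I) now also ready, so the ready set is {(I), (L)}; (I) is listed earlier → (I).
(C) now also ready, so the ready set is {(C), (L)}; (C) is listed earlier → (C).
That leaves (L) as the only ready step → (L).
That leaves (D) as the only ready step → (D).
Now (F) and (G) have their prerequisites met. (F) is listed earlier, so (F) next.
(G) needed (D), now all done → (G).
(E) and (J) are both available; (E) is listed earlier → (E).
Now (B) and (J) have their prerequisites met. (B) is listed earlier, so (B) next.
(J) needed (G), now all done → (J).
(H) is the only step now ready → (H).
(K) needed (E), (F) and (H), now all done → (K).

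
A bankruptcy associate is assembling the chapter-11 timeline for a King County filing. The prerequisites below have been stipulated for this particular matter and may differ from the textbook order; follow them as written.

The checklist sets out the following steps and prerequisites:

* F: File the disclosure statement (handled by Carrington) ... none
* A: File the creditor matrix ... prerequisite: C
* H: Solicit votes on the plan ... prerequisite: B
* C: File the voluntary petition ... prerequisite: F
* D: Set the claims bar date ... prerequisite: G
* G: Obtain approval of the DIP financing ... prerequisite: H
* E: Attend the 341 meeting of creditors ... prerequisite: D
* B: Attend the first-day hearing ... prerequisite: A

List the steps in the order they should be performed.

Only F has no prerequisites, so it is first.
C needed F, now all done → C.
A needed C, now all done → A.
Next only B has its prerequisites met → B.
H needed B, now all done → H.
Next only G has its prerequisites met → G.
Next only D has its prerequisites met → D.
Next only E has its prerequisites met → E.

F, C, A, B, H, G, D, E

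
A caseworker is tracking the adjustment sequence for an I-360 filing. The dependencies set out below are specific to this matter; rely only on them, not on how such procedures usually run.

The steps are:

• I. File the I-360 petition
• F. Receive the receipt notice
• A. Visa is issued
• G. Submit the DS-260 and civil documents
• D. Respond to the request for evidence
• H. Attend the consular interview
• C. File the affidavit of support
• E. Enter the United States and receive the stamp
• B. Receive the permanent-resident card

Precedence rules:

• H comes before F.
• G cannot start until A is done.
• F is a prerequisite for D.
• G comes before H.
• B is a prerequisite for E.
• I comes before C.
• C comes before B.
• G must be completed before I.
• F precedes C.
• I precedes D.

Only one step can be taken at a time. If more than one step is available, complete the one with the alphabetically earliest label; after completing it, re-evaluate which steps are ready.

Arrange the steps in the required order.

Only A has no prerequisites, so it is first.
G is the only step now ready → G.
Ready: H and I. H has the earlier label → H.
F now also ready, so the ready set is {F, I}; F has the earlier label → F.
That leaves I as the only ready step → I.
Ready: C and D. C has the earlier label → C.
B now also ready, so the ready set is {B, D}; B has the earlier label → B.
Now D and E have their prerequisites met. D has the earlier label, so D next.
Next only E has its prerequisites met → E.

A G H F I C B D E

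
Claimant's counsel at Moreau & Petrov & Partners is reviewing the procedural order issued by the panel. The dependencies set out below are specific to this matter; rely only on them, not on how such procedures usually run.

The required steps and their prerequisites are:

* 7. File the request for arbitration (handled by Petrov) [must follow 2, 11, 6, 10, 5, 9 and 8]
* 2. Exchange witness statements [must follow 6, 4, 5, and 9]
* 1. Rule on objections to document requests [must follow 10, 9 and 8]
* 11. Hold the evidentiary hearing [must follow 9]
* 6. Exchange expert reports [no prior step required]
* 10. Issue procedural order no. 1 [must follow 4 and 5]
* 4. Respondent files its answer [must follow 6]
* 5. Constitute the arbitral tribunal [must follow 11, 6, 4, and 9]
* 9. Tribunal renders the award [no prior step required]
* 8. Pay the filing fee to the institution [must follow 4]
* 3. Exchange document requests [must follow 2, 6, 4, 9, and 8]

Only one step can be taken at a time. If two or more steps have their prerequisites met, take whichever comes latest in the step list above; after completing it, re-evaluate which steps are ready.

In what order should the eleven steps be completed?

9 and 6 have no prerequisites; 9 is listed later, so 9 is first.
11 now also ready, so the ready set is {6, 11}; 6 is listed later → 6.
Ready: 4 and 11. 4 is listed later → 4.
Ready: 8 and 11. 8 is listed later → 8.
11 needed 9, now all done → 11.
That leaves 5 as the only ready step → 5.
Now 10 and 2 have their prerequisites met. 10 is listed later, so 10 next.
Ready: 1 and 2. 1 is listed later → 1.
Next only 2 has its prerequisites met → 2.
3 and 7 are both available; 3 is listed later → 3.
7 needed 8, 9, 5, 10, 6, 11 and 2, now all done → 7.

9 6 4 8 11 5 10 1 2 3 7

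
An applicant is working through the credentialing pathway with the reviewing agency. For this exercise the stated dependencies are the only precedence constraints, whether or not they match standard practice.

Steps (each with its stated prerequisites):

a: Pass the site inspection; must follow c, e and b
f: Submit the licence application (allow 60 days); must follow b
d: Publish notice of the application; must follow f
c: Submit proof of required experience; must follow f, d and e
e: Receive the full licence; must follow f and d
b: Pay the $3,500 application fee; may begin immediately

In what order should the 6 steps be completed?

b is the only step with nothing outstanding, so it goes first.
Next only f has its prerequisites met → f.
d needed f, now all done → d.
e needed f and d, now all done → e.
c needed f, d and e, now all done → c.
a needed c, e and b, now all done → a.

b, f, d, e, c, a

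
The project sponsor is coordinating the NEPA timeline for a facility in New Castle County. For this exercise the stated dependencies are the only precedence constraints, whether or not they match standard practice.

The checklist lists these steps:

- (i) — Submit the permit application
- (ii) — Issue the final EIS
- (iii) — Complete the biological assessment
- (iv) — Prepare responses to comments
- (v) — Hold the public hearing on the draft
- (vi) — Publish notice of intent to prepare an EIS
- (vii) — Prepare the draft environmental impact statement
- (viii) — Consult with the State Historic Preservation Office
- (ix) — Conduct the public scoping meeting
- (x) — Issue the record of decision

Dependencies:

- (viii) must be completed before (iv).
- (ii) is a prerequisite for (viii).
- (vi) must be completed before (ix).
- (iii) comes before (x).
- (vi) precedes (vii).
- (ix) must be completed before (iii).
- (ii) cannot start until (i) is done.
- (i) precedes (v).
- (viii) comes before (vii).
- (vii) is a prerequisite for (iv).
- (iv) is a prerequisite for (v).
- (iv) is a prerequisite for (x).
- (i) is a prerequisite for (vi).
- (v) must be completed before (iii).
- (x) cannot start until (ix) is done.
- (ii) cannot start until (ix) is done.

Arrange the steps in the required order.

(i) (vi) (ix) (ii) (viii) (vii) (iv) (v) (iii) (x)

(i) has no prerequisites → (i) first.
(vi) needed (i), now all done → (vi).
(ix) is the only step now ready → (ix).
(ii) is the only step now ready → (ii).
(viii) is the only step now ready → (viii).
(vii) needed (vi) and (viii), now all done → (vii).
(iv) needed (vii) and (viii), now all done → (iv).
Next only (v) has its prerequisites met → (v).
(iii) needed (v) and (ix), now all done → (iii).
(x) needed (iii), (iv) and (ix), now all done → (x).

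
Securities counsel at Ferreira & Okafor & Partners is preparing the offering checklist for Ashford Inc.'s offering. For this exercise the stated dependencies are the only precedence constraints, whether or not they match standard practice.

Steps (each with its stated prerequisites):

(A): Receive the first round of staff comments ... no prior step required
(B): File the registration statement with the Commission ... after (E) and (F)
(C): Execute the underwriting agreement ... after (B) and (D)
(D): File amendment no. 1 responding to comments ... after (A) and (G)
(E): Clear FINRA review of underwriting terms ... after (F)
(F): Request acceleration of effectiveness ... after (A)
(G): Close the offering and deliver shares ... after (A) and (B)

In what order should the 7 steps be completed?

(A), (F), (E), (B), (G), (D), (C)

Only (A) has no prerequisites, so it is first.
(F) needed (A), now all done → (F).
(E) needed (F), now all done → (E).
That leaves (B) as the only ready step → (B).
(G) is the only step now ready → (G).
(D) needed (A) and (G), now all done → (D).
(C) is the only step now ready → (C).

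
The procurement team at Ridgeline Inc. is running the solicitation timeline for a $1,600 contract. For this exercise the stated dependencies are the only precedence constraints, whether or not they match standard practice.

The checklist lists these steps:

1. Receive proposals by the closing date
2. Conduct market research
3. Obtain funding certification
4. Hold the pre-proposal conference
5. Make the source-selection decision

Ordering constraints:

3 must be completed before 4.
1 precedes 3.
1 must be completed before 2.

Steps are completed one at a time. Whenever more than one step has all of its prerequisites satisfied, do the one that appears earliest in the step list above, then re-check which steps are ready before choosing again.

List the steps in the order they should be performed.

Nothing is required for 1 and 5. 1 is listed earlier → 1 first.
2 and 3 now also ready, so the ready set is {2, 3, 5}; 2 is listed earlier → 2.
Now 3 and 5 have their prerequisites met. 3 is listed earlier, so 3 next.
Ready: 4 and 5. 4 is listed earlier → 4.
5 is the only step now ready → 5.

1 2 3 4 5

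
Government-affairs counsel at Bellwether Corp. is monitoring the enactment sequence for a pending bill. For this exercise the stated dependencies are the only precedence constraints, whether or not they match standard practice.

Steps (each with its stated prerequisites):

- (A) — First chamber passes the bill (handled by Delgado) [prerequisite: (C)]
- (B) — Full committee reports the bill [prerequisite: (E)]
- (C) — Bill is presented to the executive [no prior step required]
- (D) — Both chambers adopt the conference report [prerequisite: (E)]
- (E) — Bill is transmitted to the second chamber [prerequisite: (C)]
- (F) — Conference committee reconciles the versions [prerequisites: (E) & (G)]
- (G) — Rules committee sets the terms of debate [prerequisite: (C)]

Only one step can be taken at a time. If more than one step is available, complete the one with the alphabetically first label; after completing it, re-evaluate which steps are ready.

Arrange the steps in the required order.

(C) → (A) → (E) → (B) → (D) → (G) → (F)

Only (C) has no prerequisites, so it is first.
Ready: (A), (E) and (G). (A) has the earlier label → (A).
Ready: (E) and (G). (E) has the earlier label → (E).
(B) and (D) now also ready, so the ready set is {(B), (D), (G)}; (B) has the earlier label → (B).
Ready: (D) and (G). (D) has the earlier label → (D).
(G) needed (C), now all done → (G).
That leaves (F) as the only ready step → (F).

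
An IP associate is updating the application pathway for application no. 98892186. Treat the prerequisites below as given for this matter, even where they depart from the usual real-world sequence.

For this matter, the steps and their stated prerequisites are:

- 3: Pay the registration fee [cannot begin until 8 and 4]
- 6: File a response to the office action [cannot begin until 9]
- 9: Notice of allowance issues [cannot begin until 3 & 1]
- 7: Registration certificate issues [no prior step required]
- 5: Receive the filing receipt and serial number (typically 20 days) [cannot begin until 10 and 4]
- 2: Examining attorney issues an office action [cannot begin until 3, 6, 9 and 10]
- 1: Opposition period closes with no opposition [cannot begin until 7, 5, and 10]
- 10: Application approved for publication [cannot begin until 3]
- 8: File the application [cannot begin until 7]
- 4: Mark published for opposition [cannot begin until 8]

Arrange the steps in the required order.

7 is the only step with nothing outstanding, so it goes first.
That leaves 8 as the only ready step → 8.
4 is the only step now ready → 4.
That leaves 3 as the only ready step → 3.
10 needed 3, now all done → 10.
5 needed 10 and 4, now all done → 5.
That leaves 1 as the only ready step → 1.
That leaves 9 as the only ready step → 9.
Next only 6 has its prerequisites met → 6.
2 needed 3, 6, 9 and 10, now all done → 2.

7 8 4 3 10 5 1 9 6 2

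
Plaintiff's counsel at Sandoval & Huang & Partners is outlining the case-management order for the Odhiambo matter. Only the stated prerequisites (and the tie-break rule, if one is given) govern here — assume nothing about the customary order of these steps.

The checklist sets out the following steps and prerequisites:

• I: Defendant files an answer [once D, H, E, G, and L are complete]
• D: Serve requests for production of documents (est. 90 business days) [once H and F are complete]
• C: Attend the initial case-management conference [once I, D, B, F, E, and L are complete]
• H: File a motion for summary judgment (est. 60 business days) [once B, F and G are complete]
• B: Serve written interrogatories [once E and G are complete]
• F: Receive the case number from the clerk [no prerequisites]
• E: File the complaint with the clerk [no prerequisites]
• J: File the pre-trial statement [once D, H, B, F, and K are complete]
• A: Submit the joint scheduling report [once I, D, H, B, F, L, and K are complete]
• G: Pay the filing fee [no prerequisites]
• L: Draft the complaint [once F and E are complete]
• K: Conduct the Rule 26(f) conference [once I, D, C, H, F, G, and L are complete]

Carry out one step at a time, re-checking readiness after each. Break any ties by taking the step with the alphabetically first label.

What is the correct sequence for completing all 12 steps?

E → F → G → B → H → D → L → I → C → K → A → J

E, F and G have no prerequisites; E has the earlier label, so E is first.
F and G are both available; F has the earlier label → F.
Ready: G and L. G has the earlier label → G.
B and L are both available; B has the earlier label → B.
H and L are both available; H has the earlier label → H.
Ready: D and L. D has the earlier label → D.
L needed E and F, now all done → L.
I needed D, E, G, H and L, now all done → I.
C is the only step now ready → C.
K needed C, D, F, G, H, I and L, now all done → K.
A and J are both available; A has the earlier label → A.
J is the only step now ready → J.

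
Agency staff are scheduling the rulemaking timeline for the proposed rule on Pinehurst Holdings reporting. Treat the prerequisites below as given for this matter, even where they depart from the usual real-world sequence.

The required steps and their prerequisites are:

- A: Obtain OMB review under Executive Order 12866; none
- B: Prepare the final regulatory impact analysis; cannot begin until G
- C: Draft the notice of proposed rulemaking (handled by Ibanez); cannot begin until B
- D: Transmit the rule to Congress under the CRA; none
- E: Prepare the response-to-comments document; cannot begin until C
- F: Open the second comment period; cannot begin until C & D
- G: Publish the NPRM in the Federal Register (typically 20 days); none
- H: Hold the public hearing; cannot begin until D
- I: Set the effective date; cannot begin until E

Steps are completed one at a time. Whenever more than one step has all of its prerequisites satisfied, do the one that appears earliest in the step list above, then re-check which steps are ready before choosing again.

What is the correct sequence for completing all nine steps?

A D G B C E F H I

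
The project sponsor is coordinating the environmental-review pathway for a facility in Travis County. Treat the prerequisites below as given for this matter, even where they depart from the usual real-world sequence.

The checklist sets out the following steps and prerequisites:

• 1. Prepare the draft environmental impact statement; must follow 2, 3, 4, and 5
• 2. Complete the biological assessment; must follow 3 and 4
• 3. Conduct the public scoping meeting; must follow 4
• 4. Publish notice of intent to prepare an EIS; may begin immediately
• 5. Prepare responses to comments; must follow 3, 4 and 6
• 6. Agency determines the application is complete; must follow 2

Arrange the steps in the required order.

4 is the only step with nothing outstanding, so it goes first.
That leaves 3 as the only ready step → 3.
Next only 2 has its prerequisites met → 2.
Next only 6 has its prerequisites met → 6.
5 is the only step now ready → 5.
1 needed 2, 3, 4 and 5, now all done → 1.

4, 3, 2, 6, 5, 1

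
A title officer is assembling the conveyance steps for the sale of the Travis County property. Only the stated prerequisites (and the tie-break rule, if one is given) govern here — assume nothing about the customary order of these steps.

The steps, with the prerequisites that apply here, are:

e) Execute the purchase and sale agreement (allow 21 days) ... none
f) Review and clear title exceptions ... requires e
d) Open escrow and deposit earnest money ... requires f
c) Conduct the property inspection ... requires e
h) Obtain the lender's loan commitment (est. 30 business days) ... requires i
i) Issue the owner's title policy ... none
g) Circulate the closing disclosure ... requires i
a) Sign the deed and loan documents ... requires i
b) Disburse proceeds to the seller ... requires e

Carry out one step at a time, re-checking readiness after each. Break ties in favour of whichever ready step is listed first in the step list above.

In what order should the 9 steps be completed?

e, f, d, c, i, h, g, a, b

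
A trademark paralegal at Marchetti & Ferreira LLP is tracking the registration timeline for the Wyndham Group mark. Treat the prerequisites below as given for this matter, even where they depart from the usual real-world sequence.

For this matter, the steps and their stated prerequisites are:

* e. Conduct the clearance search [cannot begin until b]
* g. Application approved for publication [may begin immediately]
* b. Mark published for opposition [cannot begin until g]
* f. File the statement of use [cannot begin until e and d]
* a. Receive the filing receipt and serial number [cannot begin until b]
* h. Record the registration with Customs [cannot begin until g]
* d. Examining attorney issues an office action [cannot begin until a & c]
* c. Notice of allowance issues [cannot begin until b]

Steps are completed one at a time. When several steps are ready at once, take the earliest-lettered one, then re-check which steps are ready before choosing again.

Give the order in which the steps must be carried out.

g is the only step with nothing outstanding, so it goes first.
b and h are both available; b has the earlier label → b.
Now a, c, e and h have their prerequisites met. a has the earlier label, so a next.
c, e and h are all available; c has the earlier label → c.
d, e and h are all available; d has the earlier label → d.
e and h are both available; e has the earlier label → e.
f now also ready, so the ready set is {f, h}; f has the earlier label → f.
h needed g, now all done → h.

g, b, a, c, d, e, f, h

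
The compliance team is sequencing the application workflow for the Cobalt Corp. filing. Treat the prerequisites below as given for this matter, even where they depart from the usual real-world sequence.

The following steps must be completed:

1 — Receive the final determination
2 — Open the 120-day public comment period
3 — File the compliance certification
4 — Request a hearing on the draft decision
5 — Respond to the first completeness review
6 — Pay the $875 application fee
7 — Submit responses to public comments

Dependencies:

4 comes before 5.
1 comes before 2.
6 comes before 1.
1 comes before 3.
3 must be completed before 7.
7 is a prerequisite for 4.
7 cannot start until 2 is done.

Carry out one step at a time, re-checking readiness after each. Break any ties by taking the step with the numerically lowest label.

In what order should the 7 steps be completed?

6, 1, 2, 3, 7, 4, 5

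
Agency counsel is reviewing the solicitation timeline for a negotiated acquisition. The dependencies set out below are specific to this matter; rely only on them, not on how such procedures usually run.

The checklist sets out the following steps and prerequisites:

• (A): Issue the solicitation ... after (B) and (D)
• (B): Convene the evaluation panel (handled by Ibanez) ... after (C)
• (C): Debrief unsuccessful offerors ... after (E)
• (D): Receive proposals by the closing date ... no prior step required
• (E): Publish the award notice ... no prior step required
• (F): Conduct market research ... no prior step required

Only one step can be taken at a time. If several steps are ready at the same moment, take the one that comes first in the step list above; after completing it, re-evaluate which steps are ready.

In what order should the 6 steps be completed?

Nothing is required for (D), (E) and (F). (D) is listed earlier → (D) first.
Ready: (E) and (F). (E) is listed earlier → (E).
(C) now also ready, so the ready set is {(C), (F)}; (C) is listed earlier → (C).
(B) and (F) are both available; (B) is listed earlier → (B).
Ready: (A) and (F). (A) is listed earlier → (A).
(F) is the only step now ready → (F).

(D) (E) (C) (B) (A) (F)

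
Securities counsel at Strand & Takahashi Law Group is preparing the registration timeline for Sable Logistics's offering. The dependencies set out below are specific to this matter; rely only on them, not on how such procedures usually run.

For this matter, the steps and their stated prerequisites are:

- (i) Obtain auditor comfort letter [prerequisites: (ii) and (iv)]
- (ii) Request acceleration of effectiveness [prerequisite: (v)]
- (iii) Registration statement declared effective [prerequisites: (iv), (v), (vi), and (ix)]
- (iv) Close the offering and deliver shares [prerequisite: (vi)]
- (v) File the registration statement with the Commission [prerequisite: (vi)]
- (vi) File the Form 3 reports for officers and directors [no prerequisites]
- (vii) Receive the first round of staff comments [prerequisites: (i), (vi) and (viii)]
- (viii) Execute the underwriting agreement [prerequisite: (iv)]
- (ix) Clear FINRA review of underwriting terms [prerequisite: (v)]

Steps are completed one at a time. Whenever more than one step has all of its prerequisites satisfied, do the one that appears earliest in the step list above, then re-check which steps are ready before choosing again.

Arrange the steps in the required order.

(vi), (iv), (v), (ii), (i), (viii), (vii), (ix), (iii)

(vi) has no prerequisites → (vi) first.
Ready: (iv) and (v). (iv) is listed earlier → (iv).
(viii) now also ready, so the ready set is {(v), (viii)}; (v) is listed earlier → (v).
(ii) and (ix) now also ready, so the ready set is {(ii), (viii), (ix)}; (ii) is listed earlier → (ii).
(i) now also ready, so the ready set is {(i), (viii), (ix)}; (i) is listed earlier → (i).
Ready: (viii) and (ix). (viii) is listed earlier → (viii).
(vii) now also ready, so the ready set is {(vii), (ix)}; (vii) is listed earlier → (vii).
(ix) needed (v), now all done → (ix).
(iii) needed (iv), (v), (vi) and (ix), now all done → (iii).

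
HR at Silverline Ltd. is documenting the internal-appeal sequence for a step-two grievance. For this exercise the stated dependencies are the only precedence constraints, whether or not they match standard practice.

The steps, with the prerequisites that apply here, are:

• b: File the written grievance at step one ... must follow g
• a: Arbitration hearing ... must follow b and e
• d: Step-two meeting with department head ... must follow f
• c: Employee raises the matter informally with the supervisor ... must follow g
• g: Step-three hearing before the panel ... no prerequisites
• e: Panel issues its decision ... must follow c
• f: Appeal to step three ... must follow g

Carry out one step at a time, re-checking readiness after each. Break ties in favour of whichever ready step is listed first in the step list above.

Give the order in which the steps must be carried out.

g, b, c, e, a, f, d

Only g has no prerequisites, so it is first.
b, c and f are all available; b is listed earlier → b.
Now c and f have their prerequisites met. c is listed earlier, so c next.
Ready: e and f. e is listed earlier → e.
Ready: a and f. a is listed earlier → a.
f needed g, now all done → f.
That leaves d as the only ready step → d.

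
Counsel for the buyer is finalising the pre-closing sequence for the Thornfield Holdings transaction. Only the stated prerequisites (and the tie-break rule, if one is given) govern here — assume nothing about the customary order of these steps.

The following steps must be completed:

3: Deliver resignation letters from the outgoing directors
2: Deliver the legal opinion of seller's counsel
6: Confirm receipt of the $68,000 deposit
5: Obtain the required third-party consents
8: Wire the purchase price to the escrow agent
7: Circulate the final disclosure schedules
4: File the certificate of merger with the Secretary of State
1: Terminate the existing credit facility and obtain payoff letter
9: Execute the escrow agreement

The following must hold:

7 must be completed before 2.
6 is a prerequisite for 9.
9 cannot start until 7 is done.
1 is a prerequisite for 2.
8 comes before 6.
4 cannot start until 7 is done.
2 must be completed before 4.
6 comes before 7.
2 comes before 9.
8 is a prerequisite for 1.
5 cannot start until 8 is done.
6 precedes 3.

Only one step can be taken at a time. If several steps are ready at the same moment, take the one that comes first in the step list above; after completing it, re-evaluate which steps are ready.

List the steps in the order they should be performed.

8 is the only step with nothing outstanding, so it goes first.
Now 6, 5 and 1 have their prerequisites met. 6 is listed earlier, so 6 next.
Now 3, 5, 7 and 1 have their prerequisites met. 3 is listed earlier, so 3 next.
5, 7 and 1 are all available; 5 is listed earlier → 5.
Now 7 and 1 have their prerequisites met. 7 is listed earlier, so 7 next.
Next only 1 has its prerequisites met → 1.
Next only 2 has its prerequisites met → 2.
4 and 9 are both available; 4 is listed earlier → 4.
Next only 9 has its prerequisites met → 9.

8 → 6 → 3 → 5 → 7 → 1 → 2 → 4 → 9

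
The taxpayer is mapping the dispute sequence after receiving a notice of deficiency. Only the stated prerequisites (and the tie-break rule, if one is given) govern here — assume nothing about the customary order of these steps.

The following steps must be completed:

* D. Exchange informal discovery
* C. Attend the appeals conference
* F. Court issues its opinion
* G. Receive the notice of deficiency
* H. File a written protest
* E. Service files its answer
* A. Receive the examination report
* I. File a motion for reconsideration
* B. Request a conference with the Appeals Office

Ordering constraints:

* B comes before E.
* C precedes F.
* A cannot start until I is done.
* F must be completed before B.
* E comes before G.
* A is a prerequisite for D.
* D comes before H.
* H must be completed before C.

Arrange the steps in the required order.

I → A → D → H → C → F → B → E → G

I has no prerequisites → I first.
Next only A has its prerequisites met → A.
Next only D has its prerequisites met → D.
H needed D, now all done → H.
Next only C has its prerequisites met → C.
That leaves F as the only ready step → F.
B needed F, now all done → B.
E needed B, now all done → E.
Next only G has its prerequisites met → G.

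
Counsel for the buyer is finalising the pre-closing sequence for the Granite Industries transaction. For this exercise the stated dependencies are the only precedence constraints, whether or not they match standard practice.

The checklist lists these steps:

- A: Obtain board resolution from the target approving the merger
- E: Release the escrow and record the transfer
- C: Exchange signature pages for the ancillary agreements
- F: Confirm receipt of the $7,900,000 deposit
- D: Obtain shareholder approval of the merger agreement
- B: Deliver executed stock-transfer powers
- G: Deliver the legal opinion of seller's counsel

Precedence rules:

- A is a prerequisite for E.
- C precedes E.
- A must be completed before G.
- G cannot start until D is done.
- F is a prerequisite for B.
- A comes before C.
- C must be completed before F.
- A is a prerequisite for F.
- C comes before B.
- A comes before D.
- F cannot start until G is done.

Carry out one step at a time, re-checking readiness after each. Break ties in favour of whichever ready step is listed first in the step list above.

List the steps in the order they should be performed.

Only A has no prerequisites, so it is first.
Ready: C and D. C is listed earlier → C.
E now also ready, so the ready set is {E, D}; E is listed earlier → E.
D needed A, now all done → D.
G is the only step now ready → G.
F needed A, C and G, now all done → F.
That leaves B as the only ready step → B.

A C E D G F B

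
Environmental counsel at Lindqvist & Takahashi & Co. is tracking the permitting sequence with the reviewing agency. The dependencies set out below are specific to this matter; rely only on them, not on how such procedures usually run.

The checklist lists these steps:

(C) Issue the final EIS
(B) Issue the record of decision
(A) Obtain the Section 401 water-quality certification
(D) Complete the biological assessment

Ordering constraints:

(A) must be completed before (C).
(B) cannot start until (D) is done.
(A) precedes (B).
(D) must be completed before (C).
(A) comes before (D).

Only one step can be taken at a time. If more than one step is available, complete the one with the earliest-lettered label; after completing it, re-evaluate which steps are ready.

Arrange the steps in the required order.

(A) → (D) → (B) → (C)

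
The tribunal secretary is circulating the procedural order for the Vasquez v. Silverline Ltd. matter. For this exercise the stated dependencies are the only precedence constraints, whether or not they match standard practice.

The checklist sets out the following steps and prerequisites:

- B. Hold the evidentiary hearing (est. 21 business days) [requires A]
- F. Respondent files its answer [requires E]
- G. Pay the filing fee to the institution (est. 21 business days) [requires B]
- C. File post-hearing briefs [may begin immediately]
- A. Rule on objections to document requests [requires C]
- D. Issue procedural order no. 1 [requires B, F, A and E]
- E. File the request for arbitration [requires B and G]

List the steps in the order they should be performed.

Only C has no prerequisites, so it is first.
A needed C, now all done → A.
B is the only step now ready → B.
G needed B, now all done → G.
E is the only step now ready → E.
Next only F has its prerequisites met → F.
That leaves D as the only ready step → D.

C, A, B, G, E, F, D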